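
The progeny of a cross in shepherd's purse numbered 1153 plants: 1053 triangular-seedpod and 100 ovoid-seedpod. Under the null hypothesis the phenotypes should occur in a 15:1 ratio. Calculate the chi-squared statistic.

11.553

Expected counts for N = 1153 under a 15:1 ratio (total parts = 16):
  triangular-seedpod: 1153 × 15/16 = 1080.9375
  ovoid-seedpod: 1153 × 1/16 = 72.0625
χ² = Σ (O − E)² / E
  triangular-seedpod: (1053 − 1080.9375)² / 1080.9375 = 0.7221
  ovoid-seedpod: (100 − 72.0625)² / 72.0625 = 10.8309
χ² = 0.7221 + 10.8309 = 11.553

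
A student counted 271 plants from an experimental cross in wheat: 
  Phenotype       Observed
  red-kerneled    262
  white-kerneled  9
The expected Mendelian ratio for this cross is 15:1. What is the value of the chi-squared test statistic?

Total ratio parts = 16. Expected numbers out of 271:
  red-kerneled: 271 × 15/16 = 254.0625
  white-kerneled: 271 × 1/16 = 16.9375
χ² = Σ (O − E)² / E
  red-kerneled: (262 − 254.0625)² / 254.0625 = 0.2480
  white-kerneled: (9 − 16.9375)² / 16.9375 = 3.7198
χ² = 0.2480 + 3.7198 = 3.9678 ≈ 3.968

3.968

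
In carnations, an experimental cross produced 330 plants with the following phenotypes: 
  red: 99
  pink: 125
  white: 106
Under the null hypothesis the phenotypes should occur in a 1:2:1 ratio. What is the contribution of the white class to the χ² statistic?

6.694

Under the 1:2:1 hypothesis (Σ ratio = 4, N = 330):
  red: 330 × 1/4 = 82.5
  pink: 330 × 2/4 = 165
  white: 330 × 1/4 = 82.5
Contribution of white: (106 − 82.5)² / 82.5 = 6.6939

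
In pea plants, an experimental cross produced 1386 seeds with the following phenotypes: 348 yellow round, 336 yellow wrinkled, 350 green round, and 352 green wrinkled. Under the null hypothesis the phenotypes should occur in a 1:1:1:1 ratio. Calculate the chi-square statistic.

Total ratio parts = 4. Expected numbers out of 1386:
  yellow round: 1386 × 1/4 = 346.5
  yellow wrinkled: 1386 × 1/4 = 346.5
  green round: 1386 × 1/4 = 346.5
  green wrinkled: 1386 × 1/4 = 346.5
χ² = Σ (O − E)² / E
  yellow round: (348 − 346.5)² / 346.5 = 0.0065
  yellow wrinkled: (336 − 346.5)² / 346.5 = 0.3182
  green round: (350 − 346.5)² / 346.5 = 0.0354
  green wrinkled: (352 − 346.5)² / 346.5 = 0.0873
χ² = 0.0065 + 0.3182 + 0.0354 + 0.0873 = 0.4474 ≈ 0.447

0.447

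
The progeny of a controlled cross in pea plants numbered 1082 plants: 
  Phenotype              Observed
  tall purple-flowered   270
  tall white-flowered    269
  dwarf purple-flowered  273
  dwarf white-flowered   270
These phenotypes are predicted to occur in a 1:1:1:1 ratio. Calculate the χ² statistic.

0.033

Under the 1:1:1:1 hypothesis (Σ ratio = 4, N = 1082):
  tall purple-flowered: 1082 × 1/4 = 270.5
  tall white-flowered: 1082 × 1/4 = 270.5
  dwarf purple-flowered: 1082 × 1/4 = 270.5
  dwarf white-flowered: 1082 × 1/4 = 270.5
χ² = Σ (O − E)² / E
  tall purple-flowered: (270 − 270.5)² / 270.5 = 0.0009
  tall white-flowered: (269 − 270.5)² / 270.5 = 0.0083
  dwarf purple-flowered: (273 − 270.5)² / 270.5 = 0.0231
  dwarf white-flowered: (270 − 270.5)² / 270.5 = 0.0009
χ² = 0.0009 + 0.0083 + 0.0231 + 0.0009 = 0.0332 ≈ 0.033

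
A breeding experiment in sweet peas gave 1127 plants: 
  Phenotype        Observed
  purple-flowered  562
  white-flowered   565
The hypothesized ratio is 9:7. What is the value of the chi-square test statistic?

The 9:7 ratio has 16 parts, so with N = 1127 the expected counts are:
  purple-flowered: 1127 × 9/16 = 633.9375
  white-flowered: 1127 × 7/16 = 493.0625
χ² = Σ (O − E)² / E
  purple-flowered: (562 − 633.9375)² / 633.9375 = 8.1633
  white-flowered: (565 − 493.0625)² / 493.0625 = 10.4956
χ² = 8.1633 + 10.4956 = 18.6589 ≈ 18.659

18.659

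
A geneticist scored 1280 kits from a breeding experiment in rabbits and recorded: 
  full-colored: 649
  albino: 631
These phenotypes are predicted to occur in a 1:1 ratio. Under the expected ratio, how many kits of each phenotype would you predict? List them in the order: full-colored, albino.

640, 640

Total ratio parts = 2. Expected numbers out of 1280:
  full-colored: 1280 × 1/2 = 640
  albino: 1280 × 1/2 = 640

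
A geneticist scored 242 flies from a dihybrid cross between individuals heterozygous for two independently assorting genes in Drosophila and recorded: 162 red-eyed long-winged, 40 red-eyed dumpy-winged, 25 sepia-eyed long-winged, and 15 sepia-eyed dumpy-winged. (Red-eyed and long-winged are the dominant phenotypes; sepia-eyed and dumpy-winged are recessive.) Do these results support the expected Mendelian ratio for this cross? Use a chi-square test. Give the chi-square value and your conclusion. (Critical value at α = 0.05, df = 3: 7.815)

14.705; not consistent

A dihybrid F₂ with independent assortment and complete dominance at both loci gives a 9:3:3:1 phenotypic ratio.
Under the 9:3:3:1 hypothesis (Σ ratio = 16, N = 242):
  red-eyed long-winged: 242 × 9/16 = 136.125
  red-eyed dumpy-winged: 242 × 3/16 = 45.375
  sepia-eyed long-winged: 242 × 3/16 = 45.375
  sepia-eyed dumpy-winged: 242 × 1/16 = 15.125
χ² = Σ (O − E)² / E
  red-eyed long-winged: (162 − 136.125)² / 136.125 = 4.9184
  red-eyed dumpy-winged: (40 − 45.375)² / 45.375 = 0.6367
  sepia-eyed long-winged: (25 − 45.375)² / 45.375 = 9.1491
  sepia-eyed dumpy-winged: (15 − 15.125)² / 15.125 = 0.0010
χ² = 4.9184 + 0.6367 + 9.1491 + 0.0010 = 14.7052 ≈ 14.705
Degrees of freedom = 4 − 1 = 3; critical value at α = 0.05 is 7.815.
Since 14.705 > 7.815, we reject the null hypothesis — the data do not fit the 9:3:3:1 ratio.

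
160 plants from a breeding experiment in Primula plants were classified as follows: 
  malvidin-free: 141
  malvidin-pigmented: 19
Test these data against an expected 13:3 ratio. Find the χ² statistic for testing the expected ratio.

Under the 13:3 hypothesis (Σ ratio = 16, N = 160):
  malvidin-free: 160 × 13/16 = 130
  malvidin-pigmented: 160 × 3/16 = 30
χ² = Σ (O − E)² / E
  malvidin-free: (141 − 130)² / 130 = 0.9308
  malvidin-pigmented: (19 − 30)² / 30 = 4.0333
χ² = 0.9308 + 4.0333 = 4.9641 ≈ 4.964

4.964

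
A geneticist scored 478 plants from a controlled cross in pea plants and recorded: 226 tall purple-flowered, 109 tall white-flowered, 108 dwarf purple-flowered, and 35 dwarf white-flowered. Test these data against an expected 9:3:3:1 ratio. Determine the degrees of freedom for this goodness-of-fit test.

3

A goodness-of-fit test with 4 phenotype classes has df = 4 − 1 = 3.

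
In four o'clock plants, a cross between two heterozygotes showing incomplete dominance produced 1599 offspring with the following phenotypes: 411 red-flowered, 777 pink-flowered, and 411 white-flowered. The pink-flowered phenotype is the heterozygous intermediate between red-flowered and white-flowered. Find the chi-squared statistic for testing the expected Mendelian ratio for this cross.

With incomplete dominance, a heterozygote × heterozygote cross gives a 1:2:1 phenotypic ratio.
Under the 1:2:1 hypothesis (Σ ratio = 4, N = 1599):
  red-flowered: 1599 × 1/4 = 399.75
  pink-flowered: 1599 × 2/4 = 799.5
  white-flowered: 1599 × 1/4 = 399.75
χ² = Σ (O − E)² / E
  red-flowered: (411 − 399.75)² / 399.75 = 0.3166
  pink-flowered: (777 − 799.5)² / 799.5 = 0.6332
  white-flowered: (411 − 399.75)² / 399.75 = 0.3166
χ² = 0.3166 + 0.6332 + 0.3166 = 1.2664 ≈ 1.266

1.266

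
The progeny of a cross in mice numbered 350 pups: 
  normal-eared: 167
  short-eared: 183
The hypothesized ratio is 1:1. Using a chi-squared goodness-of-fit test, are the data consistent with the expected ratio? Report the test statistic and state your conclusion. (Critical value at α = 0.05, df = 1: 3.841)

Total ratio parts = 2. Expected numbers out of 350:
  normal-eared: 350 × 1/2 = 175
  short-eared: 350 × 1/2 = 175
χ² = Σ (O − E)² / E
  normal-eared: (167 − 175)² / 175 = 0.3657
  short-eared: (183 − 175)² / 175 = 0.3657
χ² = 0.3657 + 0.3657 = 0.7314 ≈ 0.731
Degrees of freedom = 2 − 1 = 1; critical value at α = 0.05 is 3.841.
Since 0.731 < 3.841, we fail to reject the null hypothesis — the data are consistent with the 1:1 ratio.

0.731; consistent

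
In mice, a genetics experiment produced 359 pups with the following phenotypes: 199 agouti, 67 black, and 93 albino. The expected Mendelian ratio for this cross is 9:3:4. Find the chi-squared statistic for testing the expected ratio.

0.162

The 9:3:4 ratio has 16 parts, so with N = 359 the expected counts are:
  agouti: 359 × 9/16 = 201.9375
  black: 359 × 3/16 = 67.3125
  albino: 359 × 4/16 = 89.75
χ² = Σ (O − E)² / E
  agouti: (199 − 201.9375)² / 201.9375 = 0.0427
  black: (67 − 67.3125)² / 67.3125 = 0.0015
  albino: (93 − 89.75)² / 89.75 = 0.1177
χ² = 0.0427 + 0.0015 + 0.1177 = 0.1619 ≈ 0.162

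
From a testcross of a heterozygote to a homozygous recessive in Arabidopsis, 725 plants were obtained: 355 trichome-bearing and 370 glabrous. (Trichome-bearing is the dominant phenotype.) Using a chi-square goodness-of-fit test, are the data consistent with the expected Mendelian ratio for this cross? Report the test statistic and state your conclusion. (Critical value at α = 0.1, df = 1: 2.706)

A testcross of a heterozygote (Aa × aa) gives a 1:1 phenotypic ratio.
Under the 1:1 hypothesis (Σ ratio = 2, N = 725):
  trichome-bearing: 725 × 1/2 = 362.5
  glabrous: 725 × 1/2 = 362.5
χ² = Σ (O − E)² / E
  trichome-bearing: (355 − 362.5)² / 362.5 = 0.1552
  glabrous: (370 − 362.5)² / 362.5 = 0.1552
χ² = 0.1552 + 0.1552 = 0.3104 ≈ 0.310
Degrees of freedom = 2 − 1 = 1; critical value at α = 0.1 is 2.706.
Since 0.310 < 2.706, we fail to reject the null hypothesis — the data are consistent with the 1:1 ratio.

0.310; consistent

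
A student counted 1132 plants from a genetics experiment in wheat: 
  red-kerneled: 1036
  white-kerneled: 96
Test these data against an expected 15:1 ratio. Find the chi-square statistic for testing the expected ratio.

The 15:1 ratio has 16 parts, so with N = 1132 the expected counts are:
  red-kerneled: 1132 × 15/16 = 1061.25
  white-kerneled: 1132 × 1/16 = 70.75
χ² = Σ (O − E)² / E
  red-kerneled: (1036 − 1061.25)² / 1061.25 = 0.6008
  white-kerneled: (96 − 70.75)² / 70.75 = 9.0115
χ² = 0.6008 + 9.0115 = 9.6123 ≈ 9.612

9.612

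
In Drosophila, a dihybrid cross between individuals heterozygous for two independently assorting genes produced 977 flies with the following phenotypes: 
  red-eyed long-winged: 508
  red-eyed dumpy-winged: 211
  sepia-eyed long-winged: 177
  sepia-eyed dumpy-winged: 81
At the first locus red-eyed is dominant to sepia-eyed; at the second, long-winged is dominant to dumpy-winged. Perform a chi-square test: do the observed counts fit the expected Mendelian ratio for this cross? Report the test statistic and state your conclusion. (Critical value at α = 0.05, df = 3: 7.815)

14.085; not consistent

A dihybrid F₂ with independent assortment and complete dominance at both loci gives a 9:3:3:1 phenotypic ratio.
Expected counts for N = 977 under a 9:3:3:1 ratio (total parts = 16):
  red-eyed long-winged: 977 × 9/16 = 549.5625
  red-eyed dumpy-winged: 977 × 3/16 = 183.1875
  sepia-eyed long-winged: 977 × 3/16 = 183.1875
  sepia-eyed dumpy-winged: 977 × 1/16 = 61.0625
χ² = Σ (O − E)² / E
  red-eyed long-winged: (508 − 549.5625)² / 549.5625 = 3.1433
  red-eyed dumpy-winged: (211 − 183.1875)² / 183.1875 = 4.2226
  sepia-eyed long-winged: (177 − 183.1875)² / 183.1875 = 0.2090
  sepia-eyed dumpy-winged: (81 − 61.0625)² / 61.0625 = 6.5098
χ² = 3.1433 + 4.2226 + 0.2090 + 6.5098 = 14.0847 ≈ 14.085
Degrees of freedom = 4 − 1 = 3; critical value at α = 0.05 is 7.815.
Since 14.085 > 7.815, we reject the null hypothesis — the data do not fit the 9:3:3:1 ratio.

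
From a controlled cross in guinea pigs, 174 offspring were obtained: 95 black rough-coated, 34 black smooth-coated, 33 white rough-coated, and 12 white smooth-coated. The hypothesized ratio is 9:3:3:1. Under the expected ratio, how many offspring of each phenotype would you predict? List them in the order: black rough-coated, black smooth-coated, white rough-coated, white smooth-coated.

97.875, 32.625, 32.625, 10.875

Total ratio parts = 16. Expected numbers out of 174:
  black rough-coated: 174 × 9/16 = 97.875
  black smooth-coated: 174 × 3/16 = 32.625
  white rough-coated: 174 × 3/16 = 32.625
  white smooth-coated: 174 × 1/16 = 10.875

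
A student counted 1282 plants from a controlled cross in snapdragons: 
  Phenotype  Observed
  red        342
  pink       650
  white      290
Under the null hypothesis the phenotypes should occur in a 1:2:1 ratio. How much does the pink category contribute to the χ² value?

0.126

Total ratio parts = 4. Expected numbers out of 1282:
  red: 1282 × 1/4 = 320.5
  pink: 1282 × 2/4 = 641
  white: 1282 × 1/4 = 320.5
Contribution of pink: (650 − 641)² / 641 = 0.1264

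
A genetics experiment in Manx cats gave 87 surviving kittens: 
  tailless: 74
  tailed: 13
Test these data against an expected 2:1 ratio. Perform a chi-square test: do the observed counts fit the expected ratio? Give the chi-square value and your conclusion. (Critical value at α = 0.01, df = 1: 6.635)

13.241; not consistent

Total ratio parts = 3. Expected numbers out of 87:
  tailless: 87 × 2/3 = 58
  tailed: 87 × 1/3 = 29
χ² = Σ (O − E)² / E
  tailless: (74 − 58)² / 58 = 4.4138
  tailed: (13 − 29)² / 29 = 8.8276
χ² = 4.4138 + 8.8276 = 13.2414 ≈ 13.241
Degrees of freedom = 2 − 1 = 1; critical value at α = 0.01 is 6.635.
Since 13.241 > 6.635, we reject the null hypothesis — the data do not fit the 2:1 ratio.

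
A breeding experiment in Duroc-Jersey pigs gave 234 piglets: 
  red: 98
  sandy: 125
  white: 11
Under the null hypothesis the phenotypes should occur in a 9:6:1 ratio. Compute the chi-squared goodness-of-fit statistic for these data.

25.301

Total ratio parts = 16. Expected numbers out of 234:
  red: 234 × 9/16 = 131.625
  sandy: 234 × 6/16 = 87.75
  white: 234 × 1/16 = 14.625
χ² = Σ (O − E)² / E
  red: (98 − 131.625)² / 131.625 = 8.5899
  sandy: (125 − 87.75)² / 87.75 = 15.8127
  white: (11 − 14.625)² / 14.625 = 0.8985
χ² = 8.5899 + 15.8127 + 0.8985 = 25.3011 ≈ 25.301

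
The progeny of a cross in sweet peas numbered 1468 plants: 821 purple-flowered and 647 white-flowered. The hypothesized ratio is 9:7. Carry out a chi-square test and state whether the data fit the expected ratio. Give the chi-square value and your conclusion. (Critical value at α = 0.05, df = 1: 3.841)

Expected counts for N = 1468 under a 9:7 ratio (total parts = 16):
  purple-flowered: 1468 × 9/16 = 825.75
  white-flowered: 1468 × 7/16 = 642.25
χ² = Σ (O − E)² / E
  purple-flowered: (821 − 825.75)² / 825.75 = 0.0273
  white-flowered: (647 − 642.25)² / 642.25 = 0.0351
χ² = 0.0273 + 0.0351 = 0.0624 ≈ 0.062
Degrees of freedom = 2 − 1 = 1; critical value at α = 0.05 is 3.841.
Since 0.062 < 3.841, we fail to reject the null hypothesis — the data are consistent with the 9:7 ratio.

0.062; consistent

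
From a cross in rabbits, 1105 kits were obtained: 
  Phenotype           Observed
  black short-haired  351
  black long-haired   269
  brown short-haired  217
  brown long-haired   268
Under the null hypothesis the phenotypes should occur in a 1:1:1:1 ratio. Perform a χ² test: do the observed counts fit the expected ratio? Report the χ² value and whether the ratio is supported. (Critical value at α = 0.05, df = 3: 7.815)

33.371; not consistent

Under the 1:1:1:1 hypothesis (Σ ratio = 4, N = 1105):
  black short-haired: 1105 × 1/4 = 276.25
  black long-haired: 1105 × 1/4 = 276.25
  brown short-haired: 1105 × 1/4 = 276.25
  brown long-haired: 1105 × 1/4 = 276.25
χ² = Σ (O − E)² / E
  black short-haired: (351 − 276.25)² / 276.25 = 20.2265
  black long-haired: (269 − 276.25)² / 276.25 = 0.1903
  brown short-haired: (217 − 276.25)² / 276.25 = 12.7079
  brown long-haired: (268 − 276.25)² / 276.25 = 0.2464
χ² = 20.2265 + 0.1903 + 12.7079 + 0.2464 = 33.3711 ≈ 33.371
Degrees of freedom = 4 − 1 = 3; critical value at α = 0.05 is 7.815.
Since 33.371 > 7.815, we reject the null hypothesis — the data do not fit the 1:1:1:1 ratio.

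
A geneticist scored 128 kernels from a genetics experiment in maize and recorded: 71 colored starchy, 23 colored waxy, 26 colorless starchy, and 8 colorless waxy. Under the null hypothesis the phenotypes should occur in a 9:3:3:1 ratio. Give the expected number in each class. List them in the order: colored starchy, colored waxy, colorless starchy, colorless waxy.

The 9:3:3:1 ratio has 16 parts, so with N = 128 the expected counts are:
  colored starchy: 128 × 9/16 = 72
  colored waxy: 128 × 3/16 = 24
  colorless starchy: 128 × 3/16 = 24
  colorless waxy: 128 × 1/16 = 8

72, 24, 24, 8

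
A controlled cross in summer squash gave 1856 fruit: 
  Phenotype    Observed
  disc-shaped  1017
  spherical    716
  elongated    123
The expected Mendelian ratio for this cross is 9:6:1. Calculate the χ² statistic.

Under the 9:6:1 hypothesis (Σ ratio = 16, N = 1856):
  disc-shaped: 1856 × 9/16 = 1044
  spherical: 1856 × 6/16 = 696
  elongated: 1856 × 1/16 = 116
χ² = Σ (O − E)² / E
  disc-shaped: (1017 − 1044)² / 1044 = 0.6983
  spherical: (716 − 696)² / 696 = 0.5747
  elongated: (123 − 116)² / 116 = 0.4224
χ² = 0.6983 + 0.5747 + 0.4224 = 1.6954 ≈ 1.695

1.695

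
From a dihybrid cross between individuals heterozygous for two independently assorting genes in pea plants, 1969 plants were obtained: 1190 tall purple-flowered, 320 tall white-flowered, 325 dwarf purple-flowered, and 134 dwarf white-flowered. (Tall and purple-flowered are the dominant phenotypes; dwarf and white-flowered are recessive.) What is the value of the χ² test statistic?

A dihybrid F₂ with independent assortment and complete dominance at both loci gives a 9:3:3:1 phenotypic ratio.
The 9:3:3:1 ratio has 16 parts, so with N = 1969 the expected counts are:
  tall purple-flowered: 1969 × 9/16 = 1107.5625
  tall white-flowered: 1969 × 3/16 = 369.1875
  dwarf purple-flowered: 1969 × 3/16 = 369.1875
  dwarf white-flowered: 1969 × 1/16 = 123.0625
χ² = Σ (O − E)² / E
  tall purple-flowered: (1190 − 1107.5625)² / 1107.5625 = 6.1359
  tall white-flowered: (320 − 369.1875)² / 369.1875 = 6.5533
  dwarf purple-flowered: (325 − 369.1875)² / 369.1875 = 5.2887
  dwarf white-flowered: (134 − 123.0625)² / 123.0625 = 0.9721
χ² = 6.1359 + 6.5533 + 5.2887 + 0.9721 = 18.950

18.950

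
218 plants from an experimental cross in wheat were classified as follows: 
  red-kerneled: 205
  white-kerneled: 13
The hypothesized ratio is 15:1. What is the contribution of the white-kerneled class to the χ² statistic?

Total ratio parts = 16. Expected numbers out of 218:
  red-kerneled: 218 × 15/16 = 204.375
  white-kerneled: 218 × 1/16 = 13.625
Contribution of white-kerneled: (13 − 13.625)² / 13.625 = 0.0287

0.029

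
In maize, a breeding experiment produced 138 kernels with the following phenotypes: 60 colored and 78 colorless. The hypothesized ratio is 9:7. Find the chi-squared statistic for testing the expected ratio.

Expected counts for N = 138 under a 9:7 ratio (total parts = 16):
  colored: 138 × 9/16 = 77.625
  colorless: 138 × 7/16 = 60.375
χ² = Σ (O − E)² / E
  colored: (60 − 77.625)² / 77.625 = 4.0018
  colorless: (78 − 60.375)² / 60.375 = 5.1452
χ² = 4.0018 + 5.1452 = 9.147

9.147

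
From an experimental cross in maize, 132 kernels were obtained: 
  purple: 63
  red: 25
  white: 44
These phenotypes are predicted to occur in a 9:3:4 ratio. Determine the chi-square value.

Under the 9:3:4 hypothesis (Σ ratio = 16, N = 132):
  purple: 132 × 9/16 = 74.25
  red: 132 × 3/16 = 24.75
  white: 132 × 4/16 = 33
χ² = Σ (O − E)² / E
  purple: (63 − 74.25)² / 74.25 = 1.7045
  red: (25 − 24.75)² / 24.75 = 0.0025
  white: (44 − 33)² / 33 = 3.6667
χ² = 1.7045 + 0.0025 + 3.6667 = 5.3737 ≈ 5.374

5.374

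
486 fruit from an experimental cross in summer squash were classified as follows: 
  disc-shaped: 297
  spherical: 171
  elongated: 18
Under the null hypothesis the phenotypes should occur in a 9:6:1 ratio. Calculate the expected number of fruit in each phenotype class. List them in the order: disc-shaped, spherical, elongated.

Total ratio parts = 16. Expected numbers out of 486:
  disc-shaped: 486 × 9/16 = 273.375
  spherical: 486 × 6/16 = 182.25
  elongated: 486 × 1/16 = 30.375

273.375, 182.25, 30.375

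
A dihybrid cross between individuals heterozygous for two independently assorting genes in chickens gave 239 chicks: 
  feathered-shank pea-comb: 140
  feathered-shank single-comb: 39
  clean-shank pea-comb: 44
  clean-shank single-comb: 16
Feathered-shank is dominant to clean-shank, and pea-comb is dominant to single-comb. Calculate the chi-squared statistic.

A dihybrid F₂ with independent assortment and complete dominance at both loci gives a 9:3:3:1 phenotypic ratio.
Expected counts for N = 239 under a 9:3:3:1 ratio (total parts = 16):
  feathered-shank pea-comb: 239 × 9/16 = 134.4375
  feathered-shank single-comb: 239 × 3/16 = 44.8125
  clean-shank pea-comb: 239 × 3/16 = 44.8125
  clean-shank single-comb: 239 × 1/16 = 14.9375
χ² = Σ (O − E)² / E
  feathered-shank pea-comb: (140 − 134.4375)² / 134.4375 = 0.2302
  feathered-shank single-comb: (39 − 44.8125)² / 44.8125 = 0.7539
  clean-shank pea-comb: (44 − 44.8125)² / 44.8125 = 0.0147
  clean-shank single-comb: (16 − 14.9375)² / 14.9375 = 0.0756
χ² = 0.2302 + 0.7539 + 0.0147 + 0.0756 = 1.0744 ≈ 1.074

1.074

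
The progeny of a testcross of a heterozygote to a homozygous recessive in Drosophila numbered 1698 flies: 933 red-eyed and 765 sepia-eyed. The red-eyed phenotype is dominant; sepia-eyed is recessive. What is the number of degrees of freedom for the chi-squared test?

A testcross of a heterozygote (Aa × aa) gives a 1:1 phenotypic ratio.
A goodness-of-fit test with 2 phenotype classes has df = 2 − 1 = 1.

1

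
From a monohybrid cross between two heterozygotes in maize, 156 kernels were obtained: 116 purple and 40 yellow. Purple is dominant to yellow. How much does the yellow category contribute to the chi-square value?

For a monohybrid cross between heterozygotes with complete dominance, the expected phenotypic ratio is 3:1.
The 3:1 ratio has 4 parts, so with N = 156 the expected counts are:
  purple: 156 × 3/4 = 117
  yellow: 156 × 1/4 = 39
Contribution of yellow: (40 − 39)² / 39 = 0.0256

0.026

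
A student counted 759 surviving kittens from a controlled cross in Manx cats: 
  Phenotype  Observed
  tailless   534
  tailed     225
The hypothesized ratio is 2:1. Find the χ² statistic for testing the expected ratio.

4.648

The 2:1 ratio has 3 parts, so with N = 759 the expected counts are:
  tailless: 759 × 2/3 = 506
  tailed: 759 × 1/3 = 253
χ² = Σ (O − E)² / E
  tailless: (534 − 506)² / 506 = 1.5494
  tailed: (225 − 253)² / 253 = 3.0988
χ² = 1.5494 + 3.0988 = 4.6482 ≈ 4.648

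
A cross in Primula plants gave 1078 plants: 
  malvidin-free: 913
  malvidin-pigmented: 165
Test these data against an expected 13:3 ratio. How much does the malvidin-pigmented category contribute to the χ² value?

6.819

Expected counts for N = 1078 under a 13:3 ratio (total parts = 16):
  malvidin-free: 1078 × 13/16 = 875.875
  malvidin-pigmented: 1078 × 3/16 = 202.125
Contribution of malvidin-pigmented: (165 − 202.125)² / 202.125 = 6.8189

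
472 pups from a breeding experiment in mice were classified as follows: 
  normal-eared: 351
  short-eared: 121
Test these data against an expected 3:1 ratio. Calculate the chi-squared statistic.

0.102

Expected counts for N = 472 under a 3:1 ratio (total parts = 4):
  normal-eared: 472 × 3/4 = 354
  short-eared: 472 × 1/4 = 118
χ² = Σ (O − E)² / E
  normal-eared: (351 − 354)² / 354 = 0.0254
  short-eared: (121 − 118)² / 118 = 0.0763
χ² = 0.0254 + 0.0763 = 0.1017 ≈ 0.102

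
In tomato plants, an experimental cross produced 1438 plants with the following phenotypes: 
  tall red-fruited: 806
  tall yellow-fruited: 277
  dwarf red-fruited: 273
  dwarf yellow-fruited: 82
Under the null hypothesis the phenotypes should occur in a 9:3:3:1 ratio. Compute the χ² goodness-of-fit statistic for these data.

0.944

The 9:3:3:1 ratio has 16 parts, so with N = 1438 the expected counts are:
  tall red-fruited: 1438 × 9/16 = 808.875
  tall yellow-fruited: 1438 × 3/16 = 269.625
  dwarf red-fruited: 1438 × 3/16 = 269.625
  dwarf yellow-fruited: 1438 × 1/16 = 89.875
χ² = Σ (O − E)² / E
  tall red-fruited: (806 − 808.875)² / 808.875 = 0.0102
  tall yellow-fruited: (277 − 269.625)² / 269.625 = 0.2017
  dwarf red-fruited: (273 − 269.625)² / 269.625 = 0.0422
  dwarf yellow-fruited: (82 − 89.875)² / 89.875 = 0.6900
χ² = 0.0102 + 0.2017 + 0.0422 + 0.6900 = 0.9441 ≈ 0.944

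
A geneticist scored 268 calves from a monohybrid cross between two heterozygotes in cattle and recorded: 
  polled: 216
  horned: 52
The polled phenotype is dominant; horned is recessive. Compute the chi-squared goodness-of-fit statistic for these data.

4.478

For a monohybrid cross between heterozygotes with complete dominance, the expected phenotypic ratio is 3:1.
Expected counts for N = 268 under a 3:1 ratio (total parts = 4):
  polled: 268 × 3/4 = 201
  horned: 268 × 1/4 = 67
χ² = Σ (O − E)² / E
  polled: (216 − 201)² / 201 = 1.1194
  horned: (52 − 67)² / 67 = 3.3582
χ² = 1.1194 + 3.3582 = 4.4776 ≈ 4.478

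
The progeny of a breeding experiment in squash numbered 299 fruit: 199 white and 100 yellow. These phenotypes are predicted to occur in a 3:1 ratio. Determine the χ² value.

11.372

Expected counts for N = 299 under a 3:1 ratio (total parts = 4):
  white: 299 × 3/4 = 224.25
  yellow: 299 × 1/4 = 74.75
χ² = Σ (O − E)² / E
  white: (199 − 224.25)² / 224.25 = 2.8431
  yellow: (100 − 74.75)² / 74.75 = 8.5293
χ² = 2.8431 + 8.5293 = 11.3724 ≈ 11.372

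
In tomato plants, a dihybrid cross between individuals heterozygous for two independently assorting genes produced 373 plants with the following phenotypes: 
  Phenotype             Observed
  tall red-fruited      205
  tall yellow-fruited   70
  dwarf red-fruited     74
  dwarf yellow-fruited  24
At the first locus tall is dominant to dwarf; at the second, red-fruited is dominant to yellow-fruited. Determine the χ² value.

0.367

A dihybrid F₂ with independent assortment and complete dominance at both loci gives a 9:3:3:1 phenotypic ratio.
Under the 9:3:3:1 hypothesis (Σ ratio = 16, N = 373):
  tall red-fruited: 373 × 9/16 = 209.8125
  tall yellow-fruited: 373 × 3/16 = 69.9375
  dwarf red-fruited: 373 × 3/16 = 69.9375
  dwarf yellow-fruited: 373 × 1/16 = 23.3125
χ² = Σ (O − E)² / E
  tall red-fruited: (205 − 209.8125)² / 209.8125 = 0.1104
  tall yellow-fruited: (70 − 69.9375)² / 69.9375 = 0.0001
  dwarf red-fruited: (74 − 69.9375)² / 69.9375 = 0.2360
  dwarf yellow-fruited: (24 − 23.3125)² / 23.3125 = 0.0203
χ² = 0.1104 + 0.0001 + 0.2360 + 0.0203 = 0.3668 ≈ 0.367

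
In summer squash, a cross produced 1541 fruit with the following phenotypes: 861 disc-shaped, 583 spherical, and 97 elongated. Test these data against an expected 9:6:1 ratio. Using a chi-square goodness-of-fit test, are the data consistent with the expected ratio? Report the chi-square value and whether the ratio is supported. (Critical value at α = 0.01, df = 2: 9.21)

Total ratio parts = 16. Expected numbers out of 1541:
  disc-shaped: 1541 × 9/16 = 866.8125
  spherical: 1541 × 6/16 = 577.875
  elongated: 1541 × 1/16 = 96.3125
χ² = Σ (O − E)² / E
  disc-shaped: (861 − 866.8125)² / 866.8125 = 0.0390
  spherical: (583 − 577.875)² / 577.875 = 0.0455
  elongated: (97 − 96.3125)² / 96.3125 = 0.0049
χ² = 0.0390 + 0.0455 + 0.0049 = 0.0894 ≈ 0.089
Degrees of freedom = 3 − 1 = 2; critical value at α = 0.01 is 9.21.
Since 0.089 < 9.21, we fail to reject the null hypothesis — the data are consistent with the 9:6:1 ratio.

0.089; consistent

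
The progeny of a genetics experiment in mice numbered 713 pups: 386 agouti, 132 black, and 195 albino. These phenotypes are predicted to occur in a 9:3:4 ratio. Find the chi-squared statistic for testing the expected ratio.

Total ratio parts = 16. Expected numbers out of 713:
  agouti: 713 × 9/16 = 401.0625
  black: 713 × 3/16 = 133.6875
  albino: 713 × 4/16 = 178.25
χ² = Σ (O − E)² / E
  agouti: (386 − 401.0625)² / 401.0625 = 0.5657
  black: (132 − 133.6875)² / 133.6875 = 0.0213
  albino: (195 − 178.25)² / 178.25 = 1.5740
χ² = 0.5657 + 0.0213 + 1.5740 = 2.161

2.161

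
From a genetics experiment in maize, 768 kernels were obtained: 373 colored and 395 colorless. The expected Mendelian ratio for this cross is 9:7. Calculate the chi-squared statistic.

Under the 9:7 hypothesis (Σ ratio = 16, N = 768):
  colored: 768 × 9/16 = 432
  colorless: 768 × 7/16 = 336
χ² = Σ (O − E)² / E
  colored: (373 − 432)² / 432 = 8.0579
  colorless: (395 − 336)² / 336 = 10.3601
χ² = 8.0579 + 10.3601 = 18.418

18.418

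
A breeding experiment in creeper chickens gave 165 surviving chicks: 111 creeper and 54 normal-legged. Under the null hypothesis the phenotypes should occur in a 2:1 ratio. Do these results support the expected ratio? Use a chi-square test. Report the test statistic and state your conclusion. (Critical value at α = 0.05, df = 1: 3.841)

Expected counts for N = 165 under a 2:1 ratio (total parts = 3):
  creeper: 165 × 2/3 = 110
  normal-legged: 165 × 1/3 = 55
χ² = Σ (O − E)² / E
  creeper: (111 − 110)² / 110 = 0.0091
  normal-legged: (54 − 55)² / 55 = 0.0182
χ² = 0.0091 + 0.0182 = 0.0273 ≈ 0.027
Degrees of freedom = 2 − 1 = 1; critical value at α = 0.05 is 3.841.
Since 0.027 < 3.841, we fail to reject the null hypothesis — the data are consistent with the 2:1 ratio.

0.027; consistent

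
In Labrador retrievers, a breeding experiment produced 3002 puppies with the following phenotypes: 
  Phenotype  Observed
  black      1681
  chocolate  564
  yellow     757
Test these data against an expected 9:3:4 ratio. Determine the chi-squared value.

0.093

Total ratio parts = 16. Expected numbers out of 3002:
  black: 3002 × 9/16 = 1688.625
  chocolate: 3002 × 3/16 = 562.875
  yellow: 3002 × 4/16 = 750.5
χ² = Σ (O − E)² / E
  black: (1681 − 1688.625)² / 1688.625 = 0.0344
  chocolate: (564 − 562.875)² / 562.875 = 0.0022
  yellow: (757 − 750.5)² / 750.5 = 0.0563
χ² = 0.0344 + 0.0022 + 0.0563 = 0.0929 ≈ 0.093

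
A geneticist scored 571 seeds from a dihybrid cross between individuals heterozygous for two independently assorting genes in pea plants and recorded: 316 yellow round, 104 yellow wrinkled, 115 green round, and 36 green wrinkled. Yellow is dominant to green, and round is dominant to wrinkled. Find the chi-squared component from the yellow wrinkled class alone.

A dihybrid F₂ with independent assortment and complete dominance at both loci gives a 9:3:3:1 phenotypic ratio.
The 9:3:3:1 ratio has 16 parts, so with N = 571 the expected counts are:
  yellow round: 571 × 9/16 = 321.1875
  yellow wrinkled: 571 × 3/16 = 107.0625
  green round: 571 × 3/16 = 107.0625
  green wrinkled: 571 × 1/16 = 35.6875
Contribution of yellow wrinkled: (104 − 107.0625)² / 107.0625 = 0.0876

0.088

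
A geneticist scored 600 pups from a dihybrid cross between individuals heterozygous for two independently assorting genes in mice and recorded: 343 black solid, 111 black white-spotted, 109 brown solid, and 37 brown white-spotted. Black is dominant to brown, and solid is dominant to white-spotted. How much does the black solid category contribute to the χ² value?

0.090

A dihybrid F₂ with independent assortment and complete dominance at both loci gives a 9:3:3:1 phenotypic ratio.
Total ratio parts = 16. Expected numbers out of 600:
  black solid: 600 × 9/16 = 337.5
  black white-spotted: 600 × 3/16 = 112.5
  brown solid: 600 × 3/16 = 112.5
  brown white-spotted: 600 × 1/16 = 37.5
Contribution of black solid: (343 − 337.5)² / 337.5 = 0.0896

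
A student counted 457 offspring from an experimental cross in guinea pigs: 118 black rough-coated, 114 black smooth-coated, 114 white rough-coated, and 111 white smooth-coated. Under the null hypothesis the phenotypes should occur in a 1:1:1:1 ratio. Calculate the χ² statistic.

0.217

Under the 1:1:1:1 hypothesis (Σ ratio = 4, N = 457):
  black rough-coated: 457 × 1/4 = 114.25
  black smooth-coated: 457 × 1/4 = 114.25
  white rough-coated: 457 × 1/4 = 114.25
  white smooth-coated: 457 × 1/4 = 114.25
χ² = Σ (O − E)² / E
  black rough-coated: (118 − 114.25)² / 114.25 = 0.1231
  black smooth-coated: (114 − 114.25)² / 114.25 = 0.0005
  white rough-coated: (114 − 114.25)² / 114.25 = 0.0005
  white smooth-coated: (111 − 114.25)² / 114.25 = 0.0925
χ² = 0.1231 + 0.0005 + 0.0005 + 0.0925 = 0.2166 ≈ 0.217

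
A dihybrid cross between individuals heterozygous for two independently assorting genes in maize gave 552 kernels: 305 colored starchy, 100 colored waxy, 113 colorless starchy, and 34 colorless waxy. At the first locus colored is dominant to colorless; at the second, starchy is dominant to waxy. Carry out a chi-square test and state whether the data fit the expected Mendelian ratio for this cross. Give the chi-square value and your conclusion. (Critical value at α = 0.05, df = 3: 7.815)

1.095; consistent

A dihybrid F₂ with independent assortment and complete dominance at both loci gives a 9:3:3:1 phenotypic ratio.
Expected counts for N = 552 under a 9:3:3:1 ratio (total parts = 16):
  colored starchy: 552 × 9/16 = 310.5
  colored waxy: 552 × 3/16 = 103.5
  colorless starchy: 552 × 3/16 = 103.5
  colorless waxy: 552 × 1/16 = 34.5
χ² = Σ (O − E)² / E
  colored starchy: (305 − 310.5)² / 310.5 = 0.0974
  colored waxy: (100 − 103.5)² / 103.5 = 0.1184
  colorless starchy: (113 − 103.5)² / 103.5 = 0.8720
  colorless waxy: (34 − 34.5)² / 34.5 = 0.0072
χ² = 0.0974 + 0.1184 + 0.8720 + 0.0072 = 1.095
Degrees of freedom = 4 − 1 = 3; critical value at α = 0.05 is 7.815.
Since 1.095 < 7.815, we fail to reject the null hypothesis — the data are consistent with the 9:3:3:1 ratio.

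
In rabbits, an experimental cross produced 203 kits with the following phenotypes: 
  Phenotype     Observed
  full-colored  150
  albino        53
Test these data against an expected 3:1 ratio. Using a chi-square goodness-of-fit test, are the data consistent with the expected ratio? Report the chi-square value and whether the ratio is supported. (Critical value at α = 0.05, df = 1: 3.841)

0.133; consistent

The 3:1 ratio has 4 parts, so with N = 203 the expected counts are:
  full-colored: 203 × 3/4 = 152.25
  albino: 203 × 1/4 = 50.75
χ² = Σ (O − E)² / E
  full-colored: (150 − 152.25)² / 152.25 = 0.0333
  albino: (53 − 50.75)² / 50.75 = 0.0998
χ² = 0.0333 + 0.0998 = 0.1331 ≈ 0.133
Degrees of freedom = 2 − 1 = 1; critical value at α = 0.05 is 3.841.
Since 0.133 < 3.841, we fail to reject the null hypothesis — the data are consistent with the 3:1 ratio.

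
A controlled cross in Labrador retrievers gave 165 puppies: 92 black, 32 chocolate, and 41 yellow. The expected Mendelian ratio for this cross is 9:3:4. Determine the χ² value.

0.045

The 9:3:4 ratio has 16 parts, so with N = 165 the expected counts are:
  black: 165 × 9/16 = 92.8125
  chocolate: 165 × 3/16 = 30.9375
  yellow: 165 × 4/16 = 41.25
χ² = Σ (O − E)² / E
  black: (92 − 92.8125)² / 92.8125 = 0.0071
  chocolate: (32 − 30.9375)² / 30.9375 = 0.0365
  yellow: (41 − 41.25)² / 41.25 = 0.0015
χ² = 0.0071 + 0.0365 + 0.0015 = 0.0451 ≈ 0.045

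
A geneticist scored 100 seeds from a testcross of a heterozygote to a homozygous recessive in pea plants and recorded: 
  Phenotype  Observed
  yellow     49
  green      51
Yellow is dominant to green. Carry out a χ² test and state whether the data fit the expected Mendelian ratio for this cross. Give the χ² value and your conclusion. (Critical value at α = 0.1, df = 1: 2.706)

A testcross of a heterozygote (Aa × aa) gives a 1:1 phenotypic ratio.
Total ratio parts = 2. Expected numbers out of 100:
  yellow: 100 × 1/2 = 50
  green: 100 × 1/2 = 50
χ² = Σ (O − E)² / E
  yellow: (49 − 50)² / 50 = 0.0200
  green: (51 − 50)² / 50 = 0.0200
χ² = 0.0200 + 0.0200 = 0.040
Degrees of freedom = 2 − 1 = 1; critical value at α = 0.1 is 2.706.
Since 0.040 < 2.706, we fail to reject the null hypothesis — the data are consistent with the 1:1 ratio.

0.040; consistent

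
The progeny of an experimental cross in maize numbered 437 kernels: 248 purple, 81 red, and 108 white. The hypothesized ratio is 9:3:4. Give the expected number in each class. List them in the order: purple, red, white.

The 9:3:4 ratio has 16 parts, so with N = 437 the expected counts are:
  purple: 437 × 9/16 = 245.8125
  red: 437 × 3/16 = 81.9375
  white: 437 × 4/16 = 109.25

245.8125, 81.9375, 109.25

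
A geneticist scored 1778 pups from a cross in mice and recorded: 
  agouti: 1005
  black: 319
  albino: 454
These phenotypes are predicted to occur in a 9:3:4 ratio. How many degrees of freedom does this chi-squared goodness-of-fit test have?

A goodness-of-fit test with 3 phenotype classes has df = 3 − 1 = 2.

2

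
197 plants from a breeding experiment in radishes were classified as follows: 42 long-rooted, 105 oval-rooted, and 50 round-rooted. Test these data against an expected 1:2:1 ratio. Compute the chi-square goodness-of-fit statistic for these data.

Under the 1:2:1 hypothesis (Σ ratio = 4, N = 197):
  long-rooted: 197 × 1/4 = 49.25
  oval-rooted: 197 × 2/4 = 98.5
  round-rooted: 197 × 1/4 = 49.25
χ² = Σ (O − E)² / E
  long-rooted: (42 − 49.25)² / 49.25 = 1.0673
  oval-rooted: (105 − 98.5)² / 98.5 = 0.4289
  round-rooted: (50 − 49.25)² / 49.25 = 0.0114
χ² = 1.0673 + 0.4289 + 0.0114 = 1.5076 ≈ 1.508

1.508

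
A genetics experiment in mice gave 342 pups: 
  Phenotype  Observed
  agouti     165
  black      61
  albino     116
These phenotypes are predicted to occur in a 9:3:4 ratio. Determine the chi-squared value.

14.928

The 9:3:4 ratio has 16 parts, so with N = 342 the expected counts are:
  agouti: 342 × 9/16 = 192.375
  black: 342 × 3/16 = 64.125
  albino: 342 × 4/16 = 85.5
χ² = Σ (O − E)² / E
  agouti: (165 − 192.375)² / 192.375 = 3.8955
  black: (61 − 64.125)² / 64.125 = 0.1523
  albino: (116 − 85.5)² / 85.5 = 10.8801
χ² = 3.8955 + 0.1523 + 10.8801 = 14.9279 ≈ 14.928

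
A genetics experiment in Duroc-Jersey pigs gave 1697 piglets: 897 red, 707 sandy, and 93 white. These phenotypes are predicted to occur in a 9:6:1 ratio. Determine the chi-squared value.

Expected counts for N = 1697 under a 9:6:1 ratio (total parts = 16):
  red: 1697 × 9/16 = 954.5625
  sandy: 1697 × 6/16 = 636.375
  white: 1697 × 1/16 = 106.0625
χ² = Σ (O − E)² / E
  red: (897 − 954.5625)² / 954.5625 = 3.4712
  sandy: (707 − 636.375)² / 636.375 = 7.8380
  white: (93 − 106.0625)² / 106.0625 = 1.6088
χ² = 3.4712 + 7.8380 + 1.6088 = 12.918

12.918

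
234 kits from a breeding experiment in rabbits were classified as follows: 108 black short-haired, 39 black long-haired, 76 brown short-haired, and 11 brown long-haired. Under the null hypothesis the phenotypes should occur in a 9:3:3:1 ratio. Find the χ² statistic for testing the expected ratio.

29.202

Total ratio parts = 16. Expected numbers out of 234:
  black short-haired: 234 × 9/16 = 131.625
  black long-haired: 234 × 3/16 = 43.875
  brown short-haired: 234 × 3/16 = 43.875
  brown long-haired: 234 × 1/16 = 14.625
χ² = Σ (O − E)² / E
  black short-haired: (108 − 131.625)² / 131.625 = 4.2404
  black long-haired: (39 − 43.875)² / 43.875 = 0.5417
  brown short-haired: (76 − 43.875)² / 43.875 = 23.5217
  brown long-haired: (11 − 14.625)² / 14.625 = 0.8985
χ² = 4.2404 + 0.5417 + 23.5217 + 0.8985 = 29.2023 ≈ 29.202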